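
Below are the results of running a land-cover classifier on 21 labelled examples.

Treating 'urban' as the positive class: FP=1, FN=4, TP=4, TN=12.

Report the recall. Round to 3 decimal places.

0.500

Recall = TP/(TP+FN) = 4/(4+4) = 4/8 = 0.500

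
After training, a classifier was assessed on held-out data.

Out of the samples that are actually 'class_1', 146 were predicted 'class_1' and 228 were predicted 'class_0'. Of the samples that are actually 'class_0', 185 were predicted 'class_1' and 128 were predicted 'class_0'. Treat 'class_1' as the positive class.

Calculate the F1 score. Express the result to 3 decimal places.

0.414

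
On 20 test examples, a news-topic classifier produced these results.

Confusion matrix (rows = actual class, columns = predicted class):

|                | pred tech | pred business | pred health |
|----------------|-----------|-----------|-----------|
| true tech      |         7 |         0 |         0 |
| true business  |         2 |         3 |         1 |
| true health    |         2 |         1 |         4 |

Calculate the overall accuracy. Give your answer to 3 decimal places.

Accuracy = trace / total = (7+3+4=14) / 20 = 14/20 = 0.700

0.700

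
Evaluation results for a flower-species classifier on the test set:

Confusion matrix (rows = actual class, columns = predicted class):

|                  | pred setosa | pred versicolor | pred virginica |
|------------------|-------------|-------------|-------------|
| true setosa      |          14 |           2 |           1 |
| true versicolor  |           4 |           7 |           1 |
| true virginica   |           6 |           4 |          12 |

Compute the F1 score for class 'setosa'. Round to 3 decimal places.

0.683

Treat 'setosa' as positive and all other classes as negative.
F1 score = 2·TP/(2·TP+FP+FN).
setosa: TP=14, FP=4+6=10, FN=2+1=3 → 28/41 = 0.6829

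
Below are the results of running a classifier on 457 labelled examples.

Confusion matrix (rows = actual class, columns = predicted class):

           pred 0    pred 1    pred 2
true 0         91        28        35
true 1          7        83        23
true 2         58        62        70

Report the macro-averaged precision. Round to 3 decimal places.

0.537

Per-class precision (TP/(TP+FP)):
  0: TP=91, FP=7+58=65 → 91/156 = 0.5833
  1: TP=83, FP=28+62=90 → 83/173 = 0.4798
  2: TP=70, FP=35+23=58 → 70/128 = 0.5469
Macro-precision = mean = (0.5833 + 0.4798 + 0.5469) / 3 = 0.537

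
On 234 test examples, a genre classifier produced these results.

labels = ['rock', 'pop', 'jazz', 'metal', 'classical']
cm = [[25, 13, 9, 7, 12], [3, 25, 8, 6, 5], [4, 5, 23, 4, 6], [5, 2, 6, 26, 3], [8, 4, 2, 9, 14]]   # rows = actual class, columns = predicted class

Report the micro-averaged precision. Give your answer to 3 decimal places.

0.483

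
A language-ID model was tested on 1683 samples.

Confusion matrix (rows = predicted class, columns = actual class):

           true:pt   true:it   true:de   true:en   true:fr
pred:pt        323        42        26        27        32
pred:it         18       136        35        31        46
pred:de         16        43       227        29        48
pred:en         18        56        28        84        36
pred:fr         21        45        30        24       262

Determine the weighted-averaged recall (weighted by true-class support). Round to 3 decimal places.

0.613

Per-class recall (TP/(TP+FN)):
  pt: TP=323, FN=18+16+18+21=73 → 323/396 = 0.8157
  it: TP=136, FN=42+43+56+45=186 → 136/322 = 0.4224
  de: TP=227, FN=26+35+28+30=119 → 227/346 = 0.6561
  en: TP=84, FN=27+31+29+24=111 → 84/195 = 0.4308
  fr: TP=262, FN=32+46+48+36=162 → 262/424 = 0.6179
Weighted-recall = Σ (supportᵢ/N)·recallᵢ with N=1683: (396/1683)·0.8157 + (322/1683)·0.4224 + (346/1683)·0.6561 + (195/1683)·0.4308 + (424/1683)·0.6179 = 0.613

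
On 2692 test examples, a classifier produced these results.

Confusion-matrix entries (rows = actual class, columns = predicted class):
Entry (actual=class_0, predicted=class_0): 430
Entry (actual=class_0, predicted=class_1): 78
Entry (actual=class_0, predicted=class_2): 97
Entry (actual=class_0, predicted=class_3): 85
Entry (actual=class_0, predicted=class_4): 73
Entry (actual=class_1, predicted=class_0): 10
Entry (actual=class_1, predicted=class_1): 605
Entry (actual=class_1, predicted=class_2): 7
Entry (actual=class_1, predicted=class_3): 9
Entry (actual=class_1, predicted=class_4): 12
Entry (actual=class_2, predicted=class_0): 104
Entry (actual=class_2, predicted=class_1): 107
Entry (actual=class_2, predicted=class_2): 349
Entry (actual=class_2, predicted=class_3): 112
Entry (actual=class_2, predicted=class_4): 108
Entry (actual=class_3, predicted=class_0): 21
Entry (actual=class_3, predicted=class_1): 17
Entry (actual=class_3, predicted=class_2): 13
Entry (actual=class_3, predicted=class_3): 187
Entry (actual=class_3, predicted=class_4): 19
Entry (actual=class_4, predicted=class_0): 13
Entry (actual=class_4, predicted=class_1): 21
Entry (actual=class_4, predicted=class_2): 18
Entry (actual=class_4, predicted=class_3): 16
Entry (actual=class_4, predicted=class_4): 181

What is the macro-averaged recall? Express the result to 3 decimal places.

0.681

Per-class recall (TP/(TP+FN)):
  class_0: TP=430, FN=78+97+85+73=333 → 430/763 = 0.5636
  class_1: TP=605, FN=10+7+9+12=38 → 605/643 = 0.9409
  class_2: TP=349, FN=104+107+112+108=431 → 349/780 = 0.4474
  class_3: TP=187, FN=21+17+13+19=70 → 187/257 = 0.7276
  class_4: TP=181, FN=13+21+18+16=68 → 181/249 = 0.7269
Macro-recall = mean = (0.5636 + 0.9409 + 0.4474 + 0.7276 + 0.7269) / 5 = 0.681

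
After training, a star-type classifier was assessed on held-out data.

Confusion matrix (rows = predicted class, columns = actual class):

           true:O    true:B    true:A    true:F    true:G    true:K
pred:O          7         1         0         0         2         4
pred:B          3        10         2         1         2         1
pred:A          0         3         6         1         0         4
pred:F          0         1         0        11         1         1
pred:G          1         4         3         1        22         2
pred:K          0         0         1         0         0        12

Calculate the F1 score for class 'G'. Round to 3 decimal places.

One-vs-rest for 'G': TP = diagonal; FP = other classes predicted 'G'; FN = 'G' predicted as other.
F1 score = 2·TP/(2·TP+FP+FN).
G: TP=22, FP=1+4+3+1+2=11, FN=2+2+0+1+0=5 → 44/60 = 0.7333

0.733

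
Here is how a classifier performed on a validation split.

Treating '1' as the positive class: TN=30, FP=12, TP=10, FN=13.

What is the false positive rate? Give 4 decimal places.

FPR = FP/(FP+TN) = 12/(12+30) = 0.2857

0.2857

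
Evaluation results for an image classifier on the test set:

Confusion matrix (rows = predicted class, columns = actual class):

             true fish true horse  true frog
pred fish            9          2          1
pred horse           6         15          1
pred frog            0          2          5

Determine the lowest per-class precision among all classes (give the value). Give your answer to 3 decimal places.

Per-class precision (TP/(TP+FP)):
  fish: TP=9, FP=2+1=3 → 9/12 = 0.7500
  horse: TP=15, FP=6+1=7 → 15/22 = 0.6818
  frog: TP=5, FP=0+2=2 → 5/7 = 0.7143
Lowest is class 'horse' with precision = 0.682.

0.682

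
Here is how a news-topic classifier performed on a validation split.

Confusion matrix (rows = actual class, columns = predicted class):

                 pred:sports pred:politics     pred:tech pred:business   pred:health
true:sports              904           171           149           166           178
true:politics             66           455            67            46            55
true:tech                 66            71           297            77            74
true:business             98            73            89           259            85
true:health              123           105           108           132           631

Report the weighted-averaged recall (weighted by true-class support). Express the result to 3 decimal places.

Per-class recall (TP/(TP+FN)):
  sports: TP=904, FN=171+149+166+178=664 → 904/1568 = 0.5765
  politics: TP=455, FN=66+67+46+55=234 → 455/689 = 0.6604
  tech: TP=297, FN=66+71+77+74=288 → 297/585 = 0.5077
  business: TP=259, FN=98+73+89+85=345 → 259/604 = 0.4288
  health: TP=631, FN=123+105+108+132=468 → 631/1099 = 0.5742
Weighted-recall = Σ (supportᵢ/N)·recallᵢ with N=4545: (1568/4545)·0.5765 + (689/4545)·0.6604 + (585/4545)·0.5077 + (604/4545)·0.4288 + (1099/4545)·0.5742 = 0.560

0.560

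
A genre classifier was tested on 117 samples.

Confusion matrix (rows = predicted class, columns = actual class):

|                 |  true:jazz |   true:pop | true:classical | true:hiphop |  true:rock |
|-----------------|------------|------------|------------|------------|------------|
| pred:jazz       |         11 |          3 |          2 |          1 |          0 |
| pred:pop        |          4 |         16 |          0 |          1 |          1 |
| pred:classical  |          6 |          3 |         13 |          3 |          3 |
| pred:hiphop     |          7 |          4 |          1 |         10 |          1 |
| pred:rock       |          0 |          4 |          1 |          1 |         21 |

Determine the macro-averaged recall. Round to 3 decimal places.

0.625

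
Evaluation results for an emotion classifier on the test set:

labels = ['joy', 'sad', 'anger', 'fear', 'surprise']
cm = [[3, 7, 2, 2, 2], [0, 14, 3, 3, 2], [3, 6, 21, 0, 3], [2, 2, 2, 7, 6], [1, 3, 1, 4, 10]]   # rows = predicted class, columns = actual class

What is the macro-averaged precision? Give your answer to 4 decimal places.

Per-class precision (TP/(TP+FP)):
  joy: TP=3, FP=7+2+2+2=13 → 3/16 = 0.18750
  sad: TP=14, FP=0+3+3+2=8 → 14/22 = 0.63636
  anger: TP=21, FP=3+6+0+3=12 → 21/33 = 0.63636
  fear: TP=7, FP=2+2+2+6=12 → 7/19 = 0.36842
  surprise: TP=10, FP=1+3+1+4=9 → 10/19 = 0.52632
Macro-precision = mean = (0.18750 + 0.63636 + 0.63636 + 0.36842 + 0.52632) / 5 = 0.4710

0.4710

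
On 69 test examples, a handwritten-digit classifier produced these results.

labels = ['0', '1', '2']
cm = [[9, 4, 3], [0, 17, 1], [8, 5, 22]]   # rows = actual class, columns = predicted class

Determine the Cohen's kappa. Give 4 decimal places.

0.5342

Observed agreement pₒ = trace/N = 48/69 = 0.69565
Expected agreement pₑ = Σ (rowᵢ·colᵢ)/N² = (16·17 + 18·26 + 35·26)/69² = 0.34657
κ = (pₒ − pₑ)/(1 − pₑ) = (0.69565 − 0.34657)/(1 − 0.34657) = 0.5342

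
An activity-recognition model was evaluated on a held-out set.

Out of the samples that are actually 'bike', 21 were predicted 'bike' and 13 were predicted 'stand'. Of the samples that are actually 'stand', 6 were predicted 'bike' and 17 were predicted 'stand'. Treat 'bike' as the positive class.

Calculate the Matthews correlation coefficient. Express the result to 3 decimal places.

0.351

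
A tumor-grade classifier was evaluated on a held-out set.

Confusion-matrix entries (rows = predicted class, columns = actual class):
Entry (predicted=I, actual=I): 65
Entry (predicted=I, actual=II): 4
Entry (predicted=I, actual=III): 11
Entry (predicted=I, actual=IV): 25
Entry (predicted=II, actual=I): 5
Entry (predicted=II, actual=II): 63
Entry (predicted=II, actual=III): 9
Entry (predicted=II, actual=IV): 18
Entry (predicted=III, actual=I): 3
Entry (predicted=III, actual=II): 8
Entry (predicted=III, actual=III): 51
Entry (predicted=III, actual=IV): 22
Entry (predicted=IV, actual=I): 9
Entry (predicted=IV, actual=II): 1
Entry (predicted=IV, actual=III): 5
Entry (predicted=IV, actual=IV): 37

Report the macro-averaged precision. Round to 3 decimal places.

0.650

Per-class precision (TP/(TP+FP)):
  I: TP=65, FP=4+11+25=40 → 65/105 = 0.6190
  II: TP=63, FP=5+9+18=32 → 63/95 = 0.6632
  III: TP=51, FP=3+8+22=33 → 51/84 = 0.6071
  IV: TP=37, FP=9+1+5=15 → 37/52 = 0.7115
Macro-precision = mean = (0.6190 + 0.6632 + 0.6071 + 0.7115) / 4 = 0.650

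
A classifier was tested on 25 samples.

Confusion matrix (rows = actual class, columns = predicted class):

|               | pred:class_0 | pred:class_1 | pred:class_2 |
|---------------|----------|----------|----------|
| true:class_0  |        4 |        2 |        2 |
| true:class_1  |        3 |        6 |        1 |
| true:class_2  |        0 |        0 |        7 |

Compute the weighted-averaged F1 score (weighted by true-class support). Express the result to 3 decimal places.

Per-class F1 score (2·TP/(2·TP+FP+FN)):
  class_0: TP=4, FP=3+0=3, FN=2+2=4 → 8/15 = 0.5333
  class_1: TP=6, FP=2+0=2, FN=3+1=4 → 12/18 = 0.6667
  class_2: TP=7, FP=2+1=3, FN=0+0=0 → 14/17 = 0.8235
Weighted-F1 score = Σ (supportᵢ/N)·F1 scoreᵢ with N=25: (8/25)·0.5333 + (10/25)·0.6667 + (7/25)·0.8235 = 0.668

0.668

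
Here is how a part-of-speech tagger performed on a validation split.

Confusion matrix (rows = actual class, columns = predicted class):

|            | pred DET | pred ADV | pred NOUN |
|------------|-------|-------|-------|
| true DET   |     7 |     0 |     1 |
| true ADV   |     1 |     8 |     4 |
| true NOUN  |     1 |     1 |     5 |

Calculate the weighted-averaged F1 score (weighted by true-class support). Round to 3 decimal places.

0.720

Per-class F1 score (2·TP/(2·TP+FP+FN)):
  DET: TP=7, FP=1+1=2, FN=0+1=1 → 14/17 = 0.8235
  ADV: TP=8, FP=0+1=1, FN=1+4=5 → 16/22 = 0.7273
  NOUN: TP=5, FP=1+4=5, FN=1+1=2 → 10/17 = 0.5882
Weighted-F1 score = Σ (supportᵢ/N)·F1 scoreᵢ with N=28: (8/28)·0.8235 + (13/28)·0.7273 + (7/28)·0.5882 = 0.720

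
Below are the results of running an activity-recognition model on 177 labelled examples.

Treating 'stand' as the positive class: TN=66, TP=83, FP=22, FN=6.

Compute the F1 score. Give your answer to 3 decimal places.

0.856

Precision = TP/(TP+FP) = 83/105 = 0.7905
Recall = TP/(TP+FN) = 83/89 = 0.9326
F1 = 2·TP/(2·TP+FP+FN) = 166/194 = 0.856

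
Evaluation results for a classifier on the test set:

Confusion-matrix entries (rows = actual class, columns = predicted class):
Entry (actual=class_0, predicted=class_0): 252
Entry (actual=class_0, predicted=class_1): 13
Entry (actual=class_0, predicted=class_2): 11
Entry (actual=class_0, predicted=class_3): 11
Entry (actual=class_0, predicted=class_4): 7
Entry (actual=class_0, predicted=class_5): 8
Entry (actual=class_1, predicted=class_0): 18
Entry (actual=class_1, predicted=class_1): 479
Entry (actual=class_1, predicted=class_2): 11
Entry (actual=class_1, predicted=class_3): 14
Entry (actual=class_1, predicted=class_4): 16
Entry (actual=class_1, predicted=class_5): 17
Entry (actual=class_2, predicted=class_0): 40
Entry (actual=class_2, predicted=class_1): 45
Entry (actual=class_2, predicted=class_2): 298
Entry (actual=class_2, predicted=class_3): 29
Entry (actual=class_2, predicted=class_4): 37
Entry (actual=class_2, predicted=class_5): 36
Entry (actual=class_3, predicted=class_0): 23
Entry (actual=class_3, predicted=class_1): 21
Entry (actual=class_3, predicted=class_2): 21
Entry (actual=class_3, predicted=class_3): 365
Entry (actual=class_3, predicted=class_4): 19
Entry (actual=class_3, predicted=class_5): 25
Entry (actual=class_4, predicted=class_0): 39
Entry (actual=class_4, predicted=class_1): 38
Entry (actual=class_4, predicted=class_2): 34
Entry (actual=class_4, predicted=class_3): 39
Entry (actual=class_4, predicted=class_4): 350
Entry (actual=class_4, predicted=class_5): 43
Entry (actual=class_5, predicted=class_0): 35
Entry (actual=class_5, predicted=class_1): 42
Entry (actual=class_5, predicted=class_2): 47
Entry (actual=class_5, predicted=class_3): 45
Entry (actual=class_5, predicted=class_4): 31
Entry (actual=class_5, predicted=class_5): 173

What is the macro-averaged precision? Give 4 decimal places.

0.6892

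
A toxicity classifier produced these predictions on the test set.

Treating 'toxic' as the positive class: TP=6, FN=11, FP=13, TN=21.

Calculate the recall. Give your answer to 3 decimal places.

Recall = TP/(TP+FN) = 6/(6+11) = 6/17 = 0.353

0.353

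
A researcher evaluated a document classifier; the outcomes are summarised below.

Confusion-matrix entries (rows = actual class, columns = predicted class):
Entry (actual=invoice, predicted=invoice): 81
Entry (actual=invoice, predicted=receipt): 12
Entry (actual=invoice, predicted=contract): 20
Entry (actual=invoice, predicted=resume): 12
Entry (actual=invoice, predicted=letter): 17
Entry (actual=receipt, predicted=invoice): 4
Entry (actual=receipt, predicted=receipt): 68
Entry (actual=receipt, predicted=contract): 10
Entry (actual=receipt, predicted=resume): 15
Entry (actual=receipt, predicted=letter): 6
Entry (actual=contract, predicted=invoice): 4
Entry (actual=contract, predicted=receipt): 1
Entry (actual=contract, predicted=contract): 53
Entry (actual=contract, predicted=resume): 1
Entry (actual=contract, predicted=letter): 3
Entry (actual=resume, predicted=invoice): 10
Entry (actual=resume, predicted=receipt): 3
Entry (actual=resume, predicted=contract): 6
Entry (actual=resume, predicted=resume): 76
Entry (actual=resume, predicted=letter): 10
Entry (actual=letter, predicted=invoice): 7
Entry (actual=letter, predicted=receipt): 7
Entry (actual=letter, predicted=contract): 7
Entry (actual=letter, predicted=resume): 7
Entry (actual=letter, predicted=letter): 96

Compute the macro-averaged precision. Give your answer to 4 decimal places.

0.6951

Per-class precision (TP/(TP+FP)):
  invoice: TP=81, FP=4+4+10+7=25 → 81/106 = 0.76415
  receipt: TP=68, FP=12+1+3+7=23 → 68/91 = 0.74725
  contract: TP=53, FP=20+10+6+7=43 → 53/96 = 0.55208
  resume: TP=76, FP=12+15+1+7=35 → 76/111 = 0.68468
  letter: TP=96, FP=17+6+3+10=36 → 96/132 = 0.72727
Macro-precision = mean = (0.76415 + 0.74725 + 0.55208 + 0.68468 + 0.72727) / 5 = 0.6951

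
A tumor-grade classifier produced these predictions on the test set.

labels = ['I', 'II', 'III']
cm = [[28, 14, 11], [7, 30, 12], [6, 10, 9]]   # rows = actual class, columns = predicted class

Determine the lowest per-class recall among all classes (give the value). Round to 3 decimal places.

0.360

Per-class recall (TP/(TP+FN)):
  I: TP=28, FN=14+11=25 → 28/53 = 0.5283
  II: TP=30, FN=7+12=19 → 30/49 = 0.6122
  III: TP=9, FN=6+10=16 → 9/25 = 0.3600
Lowest is class 'III' with recall = 0.360.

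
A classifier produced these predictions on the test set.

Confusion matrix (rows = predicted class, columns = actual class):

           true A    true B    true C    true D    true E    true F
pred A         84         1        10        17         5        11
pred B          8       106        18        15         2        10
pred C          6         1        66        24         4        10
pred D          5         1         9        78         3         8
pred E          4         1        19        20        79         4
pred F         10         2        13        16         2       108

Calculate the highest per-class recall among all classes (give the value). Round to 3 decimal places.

0.946

Per-class recall (TP/(TP+FN)):
  A: TP=84, FN=8+6+5+4+10=33 → 84/117 = 0.7179
  B: TP=106, FN=1+1+1+1+2=6 → 106/112 = 0.9464
  C: TP=66, FN=10+18+9+19+13=69 → 66/135 = 0.4889
  D: TP=78, FN=17+15+24+20+16=92 → 78/170 = 0.4588
  E: TP=79, FN=5+2+4+3+2=16 → 79/95 = 0.8316
  F: TP=108, FN=11+10+10+8+4=43 → 108/151 = 0.7152
Highest is class 'B' with recall = 0.946.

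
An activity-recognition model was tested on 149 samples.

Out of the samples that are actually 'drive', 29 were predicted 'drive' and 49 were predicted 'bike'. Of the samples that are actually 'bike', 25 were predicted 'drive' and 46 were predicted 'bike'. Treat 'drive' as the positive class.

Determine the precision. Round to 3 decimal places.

0.537

Precision = TP/(TP+FP) = 29/(29+25) = 29/54 = 0.537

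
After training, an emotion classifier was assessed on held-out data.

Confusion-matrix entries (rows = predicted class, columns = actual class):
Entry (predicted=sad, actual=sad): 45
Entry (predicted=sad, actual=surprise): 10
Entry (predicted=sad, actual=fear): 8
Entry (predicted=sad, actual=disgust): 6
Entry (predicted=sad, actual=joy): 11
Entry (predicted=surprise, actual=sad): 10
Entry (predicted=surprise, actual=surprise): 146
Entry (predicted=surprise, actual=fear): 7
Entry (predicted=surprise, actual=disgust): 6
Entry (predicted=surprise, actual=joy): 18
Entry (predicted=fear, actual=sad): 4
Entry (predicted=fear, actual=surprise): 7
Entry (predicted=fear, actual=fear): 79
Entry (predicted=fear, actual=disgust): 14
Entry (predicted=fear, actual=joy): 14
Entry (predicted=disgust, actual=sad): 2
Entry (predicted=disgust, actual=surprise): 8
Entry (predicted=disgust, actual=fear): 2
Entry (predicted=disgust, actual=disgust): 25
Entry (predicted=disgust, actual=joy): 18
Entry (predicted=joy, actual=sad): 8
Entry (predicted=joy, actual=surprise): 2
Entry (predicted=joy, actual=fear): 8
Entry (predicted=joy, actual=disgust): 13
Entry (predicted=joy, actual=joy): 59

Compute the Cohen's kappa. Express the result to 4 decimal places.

Observed agreement pₒ = trace/N = 354/530 = 0.66792
Expected agreement pₑ = Σ (rowᵢ·colᵢ)/N² = (69·80 + 173·187 + 104·118 + 64·55 + 120·90)/530² = 0.22949
κ = (pₒ − pₑ)/(1 − pₑ) = (0.66792 − 0.22949)/(1 − 0.22949) = 0.5690

0.5690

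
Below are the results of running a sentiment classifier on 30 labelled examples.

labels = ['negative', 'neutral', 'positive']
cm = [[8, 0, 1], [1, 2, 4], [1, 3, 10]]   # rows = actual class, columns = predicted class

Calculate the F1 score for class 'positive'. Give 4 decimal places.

0.6897

F1 score = 2·TP/(2·TP+FP+FN).
positive: TP=10, FP=1+4=5, FN=1+3=4 → 20/29 = 0.68966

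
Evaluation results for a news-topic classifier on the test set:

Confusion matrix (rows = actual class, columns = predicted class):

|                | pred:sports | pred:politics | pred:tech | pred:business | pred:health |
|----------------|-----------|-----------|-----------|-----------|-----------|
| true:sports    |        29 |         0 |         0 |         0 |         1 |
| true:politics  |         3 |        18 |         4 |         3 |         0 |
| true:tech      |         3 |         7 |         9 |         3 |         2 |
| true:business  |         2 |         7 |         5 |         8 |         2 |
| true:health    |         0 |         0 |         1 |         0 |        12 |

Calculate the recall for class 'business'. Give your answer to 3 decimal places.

Treat 'business' as positive and all other classes as negative.
recall = TP/(TP+FN).
business: TP=8, FN=2+7+5+2=16 → 8/24 = 0.3333

0.333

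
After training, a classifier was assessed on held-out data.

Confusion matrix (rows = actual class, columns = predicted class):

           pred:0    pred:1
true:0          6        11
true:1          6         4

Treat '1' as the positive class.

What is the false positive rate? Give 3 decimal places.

FPR = FP/(FP+TN) = 11/(11+6) = 0.647

0.647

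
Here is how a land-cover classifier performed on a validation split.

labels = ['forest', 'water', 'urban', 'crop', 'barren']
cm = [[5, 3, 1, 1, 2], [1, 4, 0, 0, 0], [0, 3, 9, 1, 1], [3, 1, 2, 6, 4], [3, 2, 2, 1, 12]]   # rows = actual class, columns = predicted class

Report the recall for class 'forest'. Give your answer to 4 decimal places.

0.4167

One-vs-rest for 'forest': TP = diagonal; FP = other classes predicted 'forest'; FN = 'forest' predicted as other.
recall = TP/(TP+FN).
forest: TP=5, FN=3+1+1+2=7 → 5/12 = 0.41667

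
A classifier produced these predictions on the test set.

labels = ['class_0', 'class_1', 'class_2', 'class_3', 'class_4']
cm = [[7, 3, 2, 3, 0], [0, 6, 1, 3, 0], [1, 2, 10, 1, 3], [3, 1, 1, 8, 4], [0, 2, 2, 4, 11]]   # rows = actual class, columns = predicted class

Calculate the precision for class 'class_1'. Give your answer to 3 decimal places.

One-vs-rest for 'class_1': TP = diagonal; FP = other classes predicted 'class_1'; FN = 'class_1' predicted as other.
precision = TP/(TP+FP).
class_1: TP=6, FP=3+2+1+2=8 → 6/14 = 0.4286

0.429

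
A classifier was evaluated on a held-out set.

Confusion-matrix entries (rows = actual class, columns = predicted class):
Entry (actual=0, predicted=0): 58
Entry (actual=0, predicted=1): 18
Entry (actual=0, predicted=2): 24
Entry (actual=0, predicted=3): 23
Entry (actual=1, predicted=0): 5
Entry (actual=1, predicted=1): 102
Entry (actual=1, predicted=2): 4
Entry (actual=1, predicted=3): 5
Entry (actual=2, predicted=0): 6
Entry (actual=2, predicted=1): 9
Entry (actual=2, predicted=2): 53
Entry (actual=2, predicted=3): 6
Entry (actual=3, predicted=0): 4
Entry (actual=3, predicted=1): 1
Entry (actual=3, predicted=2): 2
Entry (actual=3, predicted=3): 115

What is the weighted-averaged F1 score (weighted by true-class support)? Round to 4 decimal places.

Per-class F1 score (2·TP/(2·TP+FP+FN)):
  0: TP=58, FP=5+6+4=15, FN=18+24+23=65 → 116/196 = 0.59184
  1: TP=102, FP=18+9+1=28, FN=5+4+5=14 → 204/246 = 0.82927
  2: TP=53, FP=24+4+2=30, FN=6+9+6=21 → 106/157 = 0.67516
  3: TP=115, FP=23+5+6=34, FN=4+1+2=7 → 230/271 = 0.84871
Weighted-F1 score = Σ (supportᵢ/N)·F1 scoreᵢ with N=435: (123/435)·0.59184 + (116/435)·0.82927 + (74/435)·0.67516 + (122/435)·0.84871 = 0.7414

0.7414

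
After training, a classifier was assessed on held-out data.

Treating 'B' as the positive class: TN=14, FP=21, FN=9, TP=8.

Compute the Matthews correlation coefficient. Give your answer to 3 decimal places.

MCC = (TP·TN − FP·FN) / √((TP+FP)(TP+FN)(TN+FP)(TN+FN))
Numerator = 8·14 − 21·9 = -77
Denominator = √(29·17·35·23) = √396865 = 629.9722
MCC = -77 / 629.9722 = -0.122

-0.122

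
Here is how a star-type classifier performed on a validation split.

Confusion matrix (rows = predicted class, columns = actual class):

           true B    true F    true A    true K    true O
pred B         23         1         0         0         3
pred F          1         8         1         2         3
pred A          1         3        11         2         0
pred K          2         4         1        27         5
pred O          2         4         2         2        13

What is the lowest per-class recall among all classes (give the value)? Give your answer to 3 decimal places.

0.400

Per-class recall (TP/(TP+FN)):
  B: TP=23, FN=1+1+2+2=6 → 23/29 = 0.7931
  F: TP=8, FN=1+3+4+4=12 → 8/20 = 0.4000
  A: TP=11, FN=0+1+1+2=4 → 11/15 = 0.7333
  K: TP=27, FN=0+2+2+2=6 → 27/33 = 0.8182
  O: TP=13, FN=3+3+0+5=11 → 13/24 = 0.5417
Lowest is class 'F' with recall = 0.400.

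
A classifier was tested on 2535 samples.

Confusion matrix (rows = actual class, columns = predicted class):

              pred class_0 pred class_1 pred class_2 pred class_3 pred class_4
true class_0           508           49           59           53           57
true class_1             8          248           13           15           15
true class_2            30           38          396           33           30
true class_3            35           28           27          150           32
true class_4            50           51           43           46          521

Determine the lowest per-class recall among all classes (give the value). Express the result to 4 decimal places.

Per-class recall (TP/(TP+FN)):
  class_0: TP=508, FN=49+59+53+57=218 → 508/726 = 0.69972
  class_1: TP=248, FN=8+13+15+15=51 → 248/299 = 0.82943
  class_2: TP=396, FN=30+38+33+30=131 → 396/527 = 0.75142
  class_3: TP=150, FN=35+28+27+32=122 → 150/272 = 0.55147
  class_4: TP=521, FN=50+51+43+46=190 → 521/711 = 0.73277
Lowest is class 'class_3' with recall = 0.5515.

0.5515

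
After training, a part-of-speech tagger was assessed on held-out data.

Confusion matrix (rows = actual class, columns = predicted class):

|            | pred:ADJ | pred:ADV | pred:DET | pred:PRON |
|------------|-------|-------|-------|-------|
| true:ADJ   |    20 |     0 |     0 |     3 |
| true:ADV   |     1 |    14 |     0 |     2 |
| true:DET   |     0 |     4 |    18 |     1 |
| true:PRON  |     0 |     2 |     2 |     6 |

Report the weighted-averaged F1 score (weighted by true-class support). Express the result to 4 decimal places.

0.8012

Per-class F1 score (2·TP/(2·TP+FP+FN)):
  ADJ: TP=20, FP=1+0+0=1, FN=0+0+3=3 → 40/44 = 0.90909
  ADV: TP=14, FP=0+4+2=6, FN=1+0+2=3 → 28/37 = 0.75676
  DET: TP=18, FP=0+0+2=2, FN=0+4+1=5 → 36/43 = 0.83721
  PRON: TP=6, FP=3+2+1=6, FN=0+2+2=4 → 12/22 = 0.54545
Weighted-F1 score = Σ (supportᵢ/N)·F1 scoreᵢ with N=73: (23/73)·0.90909 + (17/73)·0.75676 + (23/73)·0.83721 + (10/73)·0.54545 = 0.8012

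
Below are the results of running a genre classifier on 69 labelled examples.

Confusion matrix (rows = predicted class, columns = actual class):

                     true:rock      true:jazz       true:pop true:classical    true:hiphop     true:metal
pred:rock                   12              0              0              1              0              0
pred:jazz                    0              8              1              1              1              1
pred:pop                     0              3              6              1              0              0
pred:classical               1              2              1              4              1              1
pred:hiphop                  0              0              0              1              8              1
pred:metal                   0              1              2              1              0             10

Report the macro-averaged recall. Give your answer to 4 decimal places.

Per-class recall (TP/(TP+FN)):
  rock: TP=12, FN=0+0+1+0+0=1 → 12/13 = 0.92308
  jazz: TP=8, FN=0+3+2+0+1=6 → 8/14 = 0.57143
  pop: TP=6, FN=0+1+1+0+2=4 → 6/10 = 0.60000
  classical: TP=4, FN=1+1+1+1+1=5 → 4/9 = 0.44444
  hiphop: TP=8, FN=0+1+0+1+0=2 → 8/10 = 0.80000
  metal: TP=10, FN=0+1+0+1+1=3 → 10/13 = 0.76923
Macro-recall = mean = (0.92308 + 0.57143 + 0.60000 + 0.44444 + 0.80000 + 0.76923) / 6 = 0.6847

0.6847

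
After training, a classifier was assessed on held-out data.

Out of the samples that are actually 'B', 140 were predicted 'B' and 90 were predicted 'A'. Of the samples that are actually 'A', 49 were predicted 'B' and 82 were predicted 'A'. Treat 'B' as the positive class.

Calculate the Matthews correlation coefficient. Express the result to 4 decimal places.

MCC = (TP·TN − FP·FN) / √((TP+FP)(TP+FN)(TN+FP)(TN+FN))
Numerator = 140·82 − 49·90 = 7070
Denominator = √(189·230·131·172) = √979466040 = 31296.4222
MCC = 7070 / 31296.4222 = 0.2259

0.2259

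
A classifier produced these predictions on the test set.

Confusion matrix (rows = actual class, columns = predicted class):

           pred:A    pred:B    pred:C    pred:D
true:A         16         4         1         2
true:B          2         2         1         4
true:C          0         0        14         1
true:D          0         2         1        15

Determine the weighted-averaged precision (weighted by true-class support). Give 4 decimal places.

Per-class precision (TP/(TP+FP)):
  A: TP=16, FP=2+0+0=2 → 16/18 = 0.88889
  B: TP=2, FP=4+0+2=6 → 2/8 = 0.25000
  C: TP=14, FP=1+1+1=3 → 14/17 = 0.82353
  D: TP=15, FP=2+4+1=7 → 15/22 = 0.68182
Weighted-precision = Σ (supportᵢ/N)·precisionᵢ with N=65: (23/65)·0.88889 + (9/65)·0.25000 + (15/65)·0.82353 + (18/65)·0.68182 = 0.7280

0.7280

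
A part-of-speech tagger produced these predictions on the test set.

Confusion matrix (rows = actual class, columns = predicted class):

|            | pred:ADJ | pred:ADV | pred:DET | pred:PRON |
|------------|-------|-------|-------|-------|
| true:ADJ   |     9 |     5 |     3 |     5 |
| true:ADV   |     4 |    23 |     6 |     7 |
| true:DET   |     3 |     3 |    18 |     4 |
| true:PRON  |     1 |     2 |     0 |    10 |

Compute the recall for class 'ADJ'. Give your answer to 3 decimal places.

0.409

Treat 'ADJ' as positive and all other classes as negative.
recall = TP/(TP+FN).
ADJ: TP=9, FN=5+3+5=13 → 9/22 = 0.4091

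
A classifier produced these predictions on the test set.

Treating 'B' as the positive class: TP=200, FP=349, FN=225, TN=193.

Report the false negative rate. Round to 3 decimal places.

FNR = FN/(FN+TP) = 225/(225+200) = 0.529

0.529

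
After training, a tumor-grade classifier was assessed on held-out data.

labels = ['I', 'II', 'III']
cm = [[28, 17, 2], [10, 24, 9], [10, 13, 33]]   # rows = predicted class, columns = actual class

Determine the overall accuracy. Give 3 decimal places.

Accuracy = trace / total = (28+24+33=85) / 146 = 85/146 = 0.582

0.582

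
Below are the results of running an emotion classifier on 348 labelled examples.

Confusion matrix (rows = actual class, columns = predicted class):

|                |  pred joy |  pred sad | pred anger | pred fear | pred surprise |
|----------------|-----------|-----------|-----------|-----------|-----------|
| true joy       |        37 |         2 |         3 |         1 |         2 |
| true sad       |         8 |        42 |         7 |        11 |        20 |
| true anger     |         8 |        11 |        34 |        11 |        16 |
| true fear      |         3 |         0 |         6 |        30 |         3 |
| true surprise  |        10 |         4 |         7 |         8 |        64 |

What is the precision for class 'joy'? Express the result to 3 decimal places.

One-vs-rest for 'joy': TP = diagonal; FP = other classes predicted 'joy'; FN = 'joy' predicted as other.
precision = TP/(TP+FP).
joy: TP=37, FP=8+8+3+10=29 → 37/66 = 0.5606

0.561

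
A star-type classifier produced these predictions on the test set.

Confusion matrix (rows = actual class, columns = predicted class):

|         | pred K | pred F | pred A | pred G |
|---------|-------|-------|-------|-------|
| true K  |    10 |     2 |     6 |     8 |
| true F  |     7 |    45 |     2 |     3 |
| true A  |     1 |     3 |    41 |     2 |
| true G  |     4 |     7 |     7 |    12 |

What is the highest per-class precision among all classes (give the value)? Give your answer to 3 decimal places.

0.789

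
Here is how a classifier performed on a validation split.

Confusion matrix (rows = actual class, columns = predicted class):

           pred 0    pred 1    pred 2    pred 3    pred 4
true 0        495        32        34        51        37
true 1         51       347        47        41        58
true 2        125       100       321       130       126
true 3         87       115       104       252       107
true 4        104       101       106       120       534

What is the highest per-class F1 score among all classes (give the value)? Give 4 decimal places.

0.6552

Per-class F1 score (2·TP/(2·TP+FP+FN)):
  0: TP=495, FP=51+125+87+104=367, FN=32+34+51+37=154 → 990/1511 = 0.65520
  1: TP=347, FP=32+100+115+101=348, FN=51+47+41+58=197 → 694/1239 = 0.56013
  2: TP=321, FP=34+47+104+106=291, FN=125+100+130+126=481 → 642/1414 = 0.45403
  3: TP=252, FP=51+41+130+120=342, FN=87+115+104+107=413 → 504/1259 = 0.40032
  4: TP=534, FP=37+58+126+107=328, FN=104+101+106+120=431 → 1068/1827 = 0.58456
Highest is class '0' with F1 score = 0.6552.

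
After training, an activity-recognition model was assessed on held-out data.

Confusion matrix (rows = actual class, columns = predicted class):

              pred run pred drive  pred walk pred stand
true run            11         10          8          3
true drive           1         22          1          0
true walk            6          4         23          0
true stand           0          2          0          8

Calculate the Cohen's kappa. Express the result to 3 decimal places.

0.515

Observed agreement pₒ = trace/N = 64/99 = 0.6465
Expected agreement pₑ = Σ (rowᵢ·colᵢ)/N² = (32·18 + 24·38 + 33·32 + 10·11)/99² = 0.2708
κ = (pₒ − pₑ)/(1 − pₑ) = (0.6465 − 0.2708)/(1 − 0.2708) = 0.515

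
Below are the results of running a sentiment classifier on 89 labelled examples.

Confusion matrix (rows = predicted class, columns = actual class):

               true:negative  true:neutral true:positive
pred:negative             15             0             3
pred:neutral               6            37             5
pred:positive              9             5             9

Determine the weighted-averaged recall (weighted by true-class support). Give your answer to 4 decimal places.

0.6854

Per-class recall (TP/(TP+FN)):
  negative: TP=15, FN=6+9=15 → 15/30 = 0.50000
  neutral: TP=37, FN=0+5=5 → 37/42 = 0.88095
  positive: TP=9, FN=3+5=8 → 9/17 = 0.52941
Weighted-recall = Σ (supportᵢ/N)·recallᵢ with N=89: (30/89)·0.50000 + (42/89)·0.88095 + (17/89)·0.52941 = 0.6854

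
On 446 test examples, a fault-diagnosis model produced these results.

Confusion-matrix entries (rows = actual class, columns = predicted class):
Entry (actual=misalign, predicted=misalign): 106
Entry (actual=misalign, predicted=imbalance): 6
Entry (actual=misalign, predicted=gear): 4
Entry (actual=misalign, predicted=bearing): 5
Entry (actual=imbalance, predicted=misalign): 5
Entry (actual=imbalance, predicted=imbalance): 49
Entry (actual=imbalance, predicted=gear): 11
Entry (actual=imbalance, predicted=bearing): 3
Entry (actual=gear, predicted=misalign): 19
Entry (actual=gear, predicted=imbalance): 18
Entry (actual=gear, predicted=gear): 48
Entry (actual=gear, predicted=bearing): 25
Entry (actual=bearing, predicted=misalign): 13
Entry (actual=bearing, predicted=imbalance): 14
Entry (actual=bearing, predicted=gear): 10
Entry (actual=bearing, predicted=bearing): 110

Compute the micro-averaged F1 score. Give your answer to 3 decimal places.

Micro-averaging pools counts across classes: ΣTP=313, ΣFP=133, ΣFN=133.
Micro-F1 score = 2·TP/(2·TP+FP+FN) on pooled counts = 0.702 (equals overall accuracy in single-label multiclass).

0.702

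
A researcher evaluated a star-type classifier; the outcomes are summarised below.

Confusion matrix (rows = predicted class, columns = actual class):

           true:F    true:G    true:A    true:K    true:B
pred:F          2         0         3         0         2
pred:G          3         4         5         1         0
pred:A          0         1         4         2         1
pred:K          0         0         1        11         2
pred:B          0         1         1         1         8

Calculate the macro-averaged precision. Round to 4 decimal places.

Per-class precision (TP/(TP+FP)):
  F: TP=2, FP=0+3+0+2=5 → 2/7 = 0.28571
  G: TP=4, FP=3+5+1+0=9 → 4/13 = 0.30769
  A: TP=4, FP=0+1+2+1=4 → 4/8 = 0.50000
  K: TP=11, FP=0+0+1+2=3 → 11/14 = 0.78571
  B: TP=8, FP=0+1+1+1=3 → 8/11 = 0.72727
Macro-precision = mean = (0.28571 + 0.30769 + 0.50000 + 0.78571 + 0.72727) / 5 = 0.5213

0.5213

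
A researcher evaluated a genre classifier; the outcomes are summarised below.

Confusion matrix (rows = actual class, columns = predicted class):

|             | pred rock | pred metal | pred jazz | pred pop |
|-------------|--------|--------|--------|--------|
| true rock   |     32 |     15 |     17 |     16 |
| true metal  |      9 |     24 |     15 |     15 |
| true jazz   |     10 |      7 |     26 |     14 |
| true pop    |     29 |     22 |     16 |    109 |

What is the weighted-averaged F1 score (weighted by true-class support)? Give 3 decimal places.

Per-class F1 score (2·TP/(2·TP+FP+FN)):
  rock: TP=32, FP=9+10+29=48, FN=15+17+16=48 → 64/160 = 0.4000
  metal: TP=24, FP=15+7+22=44, FN=9+15+15=39 → 48/131 = 0.3664
  jazz: TP=26, FP=17+15+16=48, FN=10+7+14=31 → 52/131 = 0.3969
  pop: TP=109, FP=16+15+14=45, FN=29+22+16=67 → 218/330 = 0.6606
Weighted-F1 score = Σ (supportᵢ/N)·F1 scoreᵢ with N=376: (80/376)·0.4000 + (63/376)·0.3664 + (57/376)·0.3969 + (176/376)·0.6606 = 0.516

0.516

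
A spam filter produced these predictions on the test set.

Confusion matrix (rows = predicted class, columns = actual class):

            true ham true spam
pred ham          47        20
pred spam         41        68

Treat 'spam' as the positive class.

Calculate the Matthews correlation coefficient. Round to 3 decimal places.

MCC = (TP·TN − FP·FN) / √((TP+FP)(TP+FN)(TN+FP)(TN+FN))
Numerator = 68·47 − 41·20 = 2376
Denominator = √(109·88·88·67) = √56554432 = 7520.2681
MCC = 2376 / 7520.2681 = 0.316

0.316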